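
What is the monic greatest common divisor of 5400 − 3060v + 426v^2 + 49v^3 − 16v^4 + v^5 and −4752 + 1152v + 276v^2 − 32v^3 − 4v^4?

−36 + v^2

Euclidean algorithm in ℚ[v]:
  v^5 − 16v^4 + 49v^3 + 426v^2 − 3060v + 5400 = (−(1/4)v + 6)(−4v^4 − 32v^3 + 276v^2 + 1152v − 4752) + (310v^3 − 942v^2 − 11160v + 33912)
  −4v^4 − 32v^3 + 276v^2 + 1152v − 4752 = (−(2/155)v − 3422/24025)(310v^3 − 942v^2 − 11160v + 33912) + (−(52224/24025)v^2 + 1880064/24025)
  310v^3 − 942v^2 − 11160v + 33912 = (−(3723875/26112)v + 3771925/8704)(−(52224/24025)v^2 + 1880064/24025) + (0)
Last nonzero remainder: −(52224/24025)v^2 + 1880064/24025. Dividing through by −52224/24025 gives the monic gcd v^2 − 36.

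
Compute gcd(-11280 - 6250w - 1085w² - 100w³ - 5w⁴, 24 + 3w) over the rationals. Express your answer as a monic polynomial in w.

By polynomial division,
  -5w⁴ - 100w³ - 1085w² - 6250w - 11280 = (-(5/3)w³ - 20w² - (605/3)w - 470)(3w + 24) + (0)
Last nonzero remainder: 3w + 24. Dividing through by 3 gives the monic gcd w + 8.

8 + w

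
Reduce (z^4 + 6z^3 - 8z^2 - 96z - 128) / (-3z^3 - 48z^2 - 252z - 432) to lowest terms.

Apply the Euclidean algorithm:
  z^4 + 6z^3 - 8z^2 - 96z - 128 = (-(1/3)z + 10/3)(-3z^3 - 48z^2 - 252z - 432) + (68z^2 + 600z + 1312)
  -3z^3 - 48z^2 - 252z - 432 = (-(3/68)z - 183/578)(68z^2 + 600z + 1312) + (-(1200/289)z - 4800/289)
  68z^2 + 600z + 1312 = (-(4913/300)z - 11849/150)(-(1200/289)z - 4800/289) + (0)
Last nonzero remainder: -(1200/289)z - 4800/289. Dividing through by -1200/289 gives the monic gcd z + 4.
Cancel z + 4 from numerator and denominator to get the reduced form.

(-z^3 - 2z^2 + 16z + 32)/(3z^2 + 36z + 108)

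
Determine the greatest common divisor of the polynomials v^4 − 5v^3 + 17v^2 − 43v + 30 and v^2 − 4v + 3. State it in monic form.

v^2 − 4v + 3

By polynomial division,
  v^4 − 5v^3 + 17v^2 − 43v + 30 = (v^2 − v + 10)(v^2 − 4v + 3) + (0)
The last nonzero remainder v^2 − 4v + 3 is already monic.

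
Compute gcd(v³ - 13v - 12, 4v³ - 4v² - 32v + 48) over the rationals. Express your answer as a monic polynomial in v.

v + 3

Euclidean algorithm in ℚ[v]:
  v³ - 13v - 12 = (1/4)(4v³ - 4v² - 32v + 48) + (v² - 5v - 24)
  4v³ - 4v² - 32v + 48 = (4v + 16)(v² - 5v - 24) + (144v + 432)
  v² - 5v - 24 = ((1/144)v - 1/18)(144v + 432) + (0)
Last nonzero remainder: 144v + 432. Dividing through by 144 gives the monic gcd v + 3.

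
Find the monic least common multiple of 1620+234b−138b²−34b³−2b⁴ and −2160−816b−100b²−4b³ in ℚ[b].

By polynomial division,
  −2b⁴−34b³−138b²+234b+1620 = ((1/2)b−4)(−4b³−100b²−816b−2160) + (−130b²−1950b−7020)
  −4b³−100b²−816b−2160 = ((2/65)b+4/13)(−130b²−1950b−7020) + (0)
Last nonzero remainder: −130b²−1950b−7020. Dividing through by −130 gives the monic gcd b²+15b+54.
Then lcm(f, g) = f·g / gcd(f, g); expanding and making the result monic gives the answer.

−8100−1980b+573b²+239b³+27b⁴+b⁵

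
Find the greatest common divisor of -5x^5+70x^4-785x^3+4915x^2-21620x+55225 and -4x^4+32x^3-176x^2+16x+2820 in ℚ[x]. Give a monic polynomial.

Apply the Euclidean algorithm:
  -5x^5+70x^4-785x^3+4915x^2-21620x+55225 = ((5/4)x-15/2)(-4x^4+32x^3-176x^2+16x+2820) + (-325x^3+3575x^2-25025x+76375)
  -4x^4+32x^3-176x^2+16x+2820 = ((4/325)x+12/325)(-325x^3+3575x^2-25025x+76375) + (0)
Last nonzero remainder: -325x^3+3575x^2-25025x+76375. Dividing through by -325 gives the monic gcd x^3-11x^2+77x-235.

x^3-11x^2+77x-235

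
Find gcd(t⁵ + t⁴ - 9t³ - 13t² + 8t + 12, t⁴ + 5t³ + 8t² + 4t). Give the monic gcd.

t³ + 5t² + 8t + 4

By polynomial division,
  t⁵ + t⁴ - 9t³ - 13t² + 8t + 12 = (t - 4)(t⁴ + 5t³ + 8t² + 4t) + (3t³ + 15t² + 24t + 12)
  t⁴ + 5t³ + 8t² + 4t = ((1/3)t)(3t³ + 15t² + 24t + 12) + (0)
Last nonzero remainder: 3t³ + 15t² + 24t + 12. Dividing through by 3 gives the monic gcd t³ + 5t² + 8t + 4.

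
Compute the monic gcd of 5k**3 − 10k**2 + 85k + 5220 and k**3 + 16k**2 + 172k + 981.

k + 9

Repeated division with remainder:
  5k**3 − 10k**2 + 85k + 5220 = (5)(k**3 + 16k**2 + 172k + 981) + (−90k**2 − 775k + 315)
  k**3 + 16k**2 + 172k + 981 = (−(1/90)k − 133/1620)(−90k**2 − 775k + 315) + ((36247/324)k + 36247/36)
  −90k**2 − 775k + 315 = (−(29160/36247)k + 11340/36247)((36247/324)k + 36247/36) + (0)
Last nonzero remainder: (36247/324)k + 36247/36. Dividing through by 36247/324 gives the monic gcd k + 9.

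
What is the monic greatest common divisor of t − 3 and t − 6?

1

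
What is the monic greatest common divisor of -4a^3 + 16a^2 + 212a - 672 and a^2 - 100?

Euclidean algorithm in ℚ[a]:
  -4a^3 + 16a^2 + 212a - 672 = (-4a + 16)(a^2 - 100) + (-188a + 928)
  a^2 - 100 = (-(1/188)a - 58/2209)(-188a + 928) + (-167076/2209)
  -188a + 928 = ((103823/41769)a - 512488/41769)(-167076/2209) + (0)
The last nonzero remainder is the constant -167076/2209, so the polynomials are coprime and gcd = 1.

1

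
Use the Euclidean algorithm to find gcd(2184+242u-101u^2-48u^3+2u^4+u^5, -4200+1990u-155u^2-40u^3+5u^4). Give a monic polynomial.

168-46u-3u^2+u^3

Repeated division with remainder:
  u^5+2u^4-48u^3-101u^2+242u+2184 = ((1/5)u+2)(5u^4-40u^3-155u^2+1990u-4200) + (63u^3-189u^2-2898u+10584)
  5u^4-40u^3-155u^2+1990u-4200 = ((5/63)u-25/63)(63u^3-189u^2-2898u+10584) + (0)
Last nonzero remainder: 63u^3-189u^2-2898u+10584. Dividing through by 63 gives the monic gcd u^3-3u^2-46u+168.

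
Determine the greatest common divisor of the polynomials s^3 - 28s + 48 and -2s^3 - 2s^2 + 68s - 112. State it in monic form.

Repeated division with remainder:
  s^3 - 28s + 48 = (-1/2)(-2s^3 - 2s^2 + 68s - 112) + (-s^2 + 6s - 8)
  -2s^3 - 2s^2 + 68s - 112 = (2s + 14)(-s^2 + 6s - 8) + (0)
Last nonzero remainder: -s^2 + 6s - 8. Dividing through by -1 gives the monic gcd s^2 - 6s + 8.

s^2 - 6s + 8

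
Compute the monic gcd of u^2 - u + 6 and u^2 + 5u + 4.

Euclidean algorithm in ℚ[u]:
  u^2 - u + 6 = (u^2 + 5u + 4) + (-6u + 2)
  u^2 + 5u + 4 = (-(1/6)u - 8/9)(-6u + 2) + (52/9)
  -6u + 2 = (-(27/26)u + 9/26)(52/9) + (0)
The last nonzero remainder is the constant 52/9, so the polynomials are coprime and gcd = 1.

1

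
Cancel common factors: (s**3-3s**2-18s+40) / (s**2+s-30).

Repeated division with remainder:
  s**3-3s**2-18s+40 = (s-4)(s**2+s-30) + (16s-80)
  s**2+s-30 = ((1/16)s+3/8)(16s-80) + (0)
Last nonzero remainder: 16s-80. Dividing through by 16 gives the monic gcd s-5.
Cancel s-5 from numerator and denominator to get the reduced form.

(s**2+2s-8)/(s+6)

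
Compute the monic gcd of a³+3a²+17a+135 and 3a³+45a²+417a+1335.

a+5

By polynomial division,
  a³+3a²+17a+135 = (1/3)(3a³+45a²+417a+1335) + (−12a²−122a−310)
  3a³+45a²+417a+1335 = (−(1/4)a−29/24)(−12a²−122a−310) + ((2305/12)a+11525/12)
  −12a²−122a−310 = (−(144/2305)a−744/2305)((2305/12)a+11525/12) + (0)
Last nonzero remainder: (2305/12)a+11525/12. Dividing through by 2305/12 gives the monic gcd a+5.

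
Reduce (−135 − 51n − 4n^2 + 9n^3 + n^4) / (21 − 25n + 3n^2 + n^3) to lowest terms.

Euclidean algorithm in ℚ[n]:
  n^4 + 9n^3 − 4n^2 − 51n − 135 = (n + 6)(n^3 + 3n^2 − 25n + 21) + (3n^2 + 78n − 261)
  n^3 + 3n^2 − 25n + 21 = ((1/3)n − 23/3)(3n^2 + 78n − 261) + (660n − 1980)
  3n^2 + 78n − 261 = ((1/220)n + 29/220)(660n − 1980) + (0)
Last nonzero remainder: 660n − 1980. Dividing through by 660 gives the monic gcd n − 3.
Cancel n − 3 from numerator and denominator to get the reduced form.

(45 + 32n + 12n^2 + n^3)/(−7 + 6n + n^2)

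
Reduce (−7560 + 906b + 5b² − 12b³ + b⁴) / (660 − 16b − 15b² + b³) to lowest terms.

(756 − 15b − 2b² + b³)/(−66 − 5b + b²)

Apply the Euclidean algorithm:
  b⁴ − 12b³ + 5b² + 906b − 7560 = (b + 3)(b³ − 15b² − 16b + 660) + (66b² + 294b − 9540)
  b³ − 15b² − 16b + 660 = ((1/66)b − 107/363)(66b² + 294b − 9540) + ((26040/121)b − 260400/121)
  66b² + 294b − 9540 = ((1331/4340)b + 19239/4340)((26040/121)b − 260400/121) + (0)
Last nonzero remainder: (26040/121)b − 260400/121. Dividing through by 26040/121 gives the monic gcd b − 10.
Cancel b − 10 from numerator and denominator to get the reduced form.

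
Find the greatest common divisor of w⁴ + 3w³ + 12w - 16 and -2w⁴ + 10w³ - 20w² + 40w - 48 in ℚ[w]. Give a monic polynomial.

By polynomial division,
  w⁴ + 3w³ + 12w - 16 = (-1/2)(-2w⁴ + 10w³ - 20w² + 40w - 48) + (8w³ - 10w² + 32w - 40)
  -2w⁴ + 10w³ - 20w² + 40w - 48 = (-(1/4)w + 15/16)(8w³ - 10w² + 32w - 40) + (-(21/8)w² - 21/2)
  8w³ - 10w² + 32w - 40 = (-(64/21)w + 80/21)(-(21/8)w² - 21/2) + (0)
Last nonzero remainder: -(21/8)w² - 21/2. Dividing through by -21/8 gives the monic gcd w² + 4.

w² + 4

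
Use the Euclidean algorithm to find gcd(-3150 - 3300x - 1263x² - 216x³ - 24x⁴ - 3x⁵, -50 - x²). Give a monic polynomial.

By polynomial division,
  -3x⁵ - 24x⁴ - 216x³ - 1263x² - 3300x - 3150 = (3x³ + 24x² + 66x + 63)(-x² - 50) + (0)
Last nonzero remainder: -x² - 50. Dividing through by -1 gives the monic gcd x² + 50.

50 + x²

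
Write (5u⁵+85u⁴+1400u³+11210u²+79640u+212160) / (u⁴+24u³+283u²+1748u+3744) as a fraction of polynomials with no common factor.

Apply the Euclidean algorithm:
  5u⁵+85u⁴+1400u³+11210u²+79640u+212160 = (5u-35)(u⁴+24u³+283u²+1748u+3744) + (825u³+12375u²+122100u+343200)
  u⁴+24u³+283u²+1748u+3744 = ((1/825)u+3/275)(825u³+12375u²+122100u+343200) + (0)
Last nonzero remainder: 825u³+12375u²+122100u+343200. Dividing through by 825 gives the monic gcd u³+15u²+148u+416.
Cancel u³+15u²+148u+416 from numerator and denominator to get the reduced form.

(5u²+10u+510)/(u+9)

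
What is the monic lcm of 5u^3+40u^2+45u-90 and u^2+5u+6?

u^4+10u^3+25u^2-36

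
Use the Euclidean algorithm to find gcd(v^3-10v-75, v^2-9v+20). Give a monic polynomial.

v-5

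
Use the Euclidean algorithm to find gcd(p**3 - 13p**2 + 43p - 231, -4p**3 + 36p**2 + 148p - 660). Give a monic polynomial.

Euclidean algorithm in ℚ[p]:
  p**3 - 13p**2 + 43p - 231 = (-1/4)(-4p**3 + 36p**2 + 148p - 660) + (-4p**2 + 80p - 396)
  -4p**3 + 36p**2 + 148p - 660 = (p + 11)(-4p**2 + 80p - 396) + (-336p + 3696)
  -4p**2 + 80p - 396 = ((1/84)p - 3/28)(-336p + 3696) + (0)
Last nonzero remainder: -336p + 3696. Dividing through by -336 gives the monic gcd p - 11.

p - 11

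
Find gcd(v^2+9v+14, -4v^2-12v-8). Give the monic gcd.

By polynomial division,
  v^2+9v+14 = (-1/4)(-4v^2-12v-8) + (6v+12)
  -4v^2-12v-8 = (-(2/3)v-2/3)(6v+12) + (0)
Last nonzero remainder: 6v+12. Dividing through by 6 gives the monic gcd v+2.

v+2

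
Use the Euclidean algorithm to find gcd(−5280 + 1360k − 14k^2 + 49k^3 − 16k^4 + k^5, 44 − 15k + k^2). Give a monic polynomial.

44 − 15k + k^2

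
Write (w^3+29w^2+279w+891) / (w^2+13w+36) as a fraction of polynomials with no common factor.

(w^2+20w+99)/(w+4)

Euclidean algorithm in ℚ[w]:
  w^3+29w^2+279w+891 = (w+16)(w^2+13w+36) + (35w+315)
  w^2+13w+36 = ((1/35)w+4/35)(35w+315) + (0)
Last nonzero remainder: 35w+315. Dividing through by 35 gives the monic gcd w+9.
Cancel w+9 from numerator and denominator to get the reduced form.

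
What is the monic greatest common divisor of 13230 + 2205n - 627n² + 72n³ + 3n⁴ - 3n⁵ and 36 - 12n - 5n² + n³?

-18 - 3n + n²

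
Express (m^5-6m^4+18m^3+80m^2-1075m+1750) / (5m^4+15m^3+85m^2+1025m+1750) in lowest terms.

Repeated division with remainder:
  m^5-6m^4+18m^3+80m^2-1075m+1750 = ((1/5)m-9/5)(5m^4+15m^3+85m^2+1025m+1750) + (28m^3+28m^2+420m+4900)
  5m^4+15m^3+85m^2+1025m+1750 = ((5/28)m+5/14)(28m^3+28m^2+420m+4900) + (0)
Last nonzero remainder: 28m^3+28m^2+420m+4900. Dividing through by 28 gives the monic gcd m^3+m^2+15m+175.
Cancel m^3+m^2+15m+175 from numerator and denominator to get the reduced form.

(m^2-7m+10)/(5m+10)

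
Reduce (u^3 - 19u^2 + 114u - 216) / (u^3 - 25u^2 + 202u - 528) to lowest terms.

Apply the Euclidean algorithm:
  u^3 - 19u^2 + 114u - 216 = (u^3 - 25u^2 + 202u - 528) + (6u^2 - 88u + 312)
  u^3 - 25u^2 + 202u - 528 = ((1/6)u - 31/18)(6u^2 - 88u + 312) + (-(14/9)u + 28/3)
  6u^2 - 88u + 312 = (-(27/7)u + 234/7)(-(14/9)u + 28/3) + (0)
Last nonzero remainder: -(14/9)u + 28/3. Dividing through by -14/9 gives the monic gcd u - 6.
Cancel u - 6 from numerator and denominator to get the reduced form.

(u^2 - 13u + 36)/(u^2 - 19u + 88)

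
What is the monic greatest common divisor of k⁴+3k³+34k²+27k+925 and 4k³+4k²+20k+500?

k²−4k+25

Apply the Euclidean algorithm:
  k⁴+3k³+34k²+27k+925 = ((1/4)k+1/2)(4k³+4k²+20k+500) + (27k²−108k+675)
  4k³+4k²+20k+500 = ((4/27)k+20/27)(27k²−108k+675) + (0)
Last nonzero remainder: 27k²−108k+675. Dividing through by 27 gives the monic gcd k²−4k+25.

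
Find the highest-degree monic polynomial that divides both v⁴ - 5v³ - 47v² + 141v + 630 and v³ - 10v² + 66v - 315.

Repeated division with remainder:
  v⁴ - 5v³ - 47v² + 141v + 630 = (v + 5)(v³ - 10v² + 66v - 315) + (-63v² + 126v + 2205)
  v³ - 10v² + 66v - 315 = (-(1/63)v + 8/63)(-63v² + 126v + 2205) + (85v - 595)
  -63v² + 126v + 2205 = (-(63/85)v - 63/17)(85v - 595) + (0)
Last nonzero remainder: 85v - 595. Dividing through by 85 gives the monic gcd v - 7.

v - 7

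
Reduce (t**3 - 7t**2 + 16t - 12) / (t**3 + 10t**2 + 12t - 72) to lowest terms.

(t**2 - 5t + 6)/(t**2 + 12t + 36)

Repeated division with remainder:
  t**3 - 7t**2 + 16t - 12 = (t**3 + 10t**2 + 12t - 72) + (-17t**2 + 4t + 60)
  t**3 + 10t**2 + 12t - 72 = (-(1/17)t - 174/289)(-17t**2 + 4t + 60) + ((5184/289)t - 10368/289)
  -17t**2 + 4t + 60 = (-(4913/5184)t - 1445/864)((5184/289)t - 10368/289) + (0)
Last nonzero remainder: (5184/289)t - 10368/289. Dividing through by 5184/289 gives the monic gcd t - 2.
Cancel t - 2 from numerator and denominator to get the reduced form.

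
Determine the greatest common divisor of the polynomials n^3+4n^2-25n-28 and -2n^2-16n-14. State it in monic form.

Apply the Euclidean algorithm:
  n^3+4n^2-25n-28 = (-(1/2)n+2)(-2n^2-16n-14) + (0)
Last nonzero remainder: -2n^2-16n-14. Dividing through by -2 gives the monic gcd n^2+8n+7.

n^2+8n+7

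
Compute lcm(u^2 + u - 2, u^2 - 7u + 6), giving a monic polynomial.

Euclidean algorithm in ℚ[u]:
  u^2 + u - 2 = (u^2 - 7u + 6) + (8u - 8)
  u^2 - 7u + 6 = ((1/8)u - 3/4)(8u - 8) + (0)
Last nonzero remainder: 8u - 8. Dividing through by 8 gives the monic gcd u - 1.
Then lcm(f, g) = f·g / gcd(f, g); expanding and making the result monic gives the answer.

u^3 - 5u^2 - 8u + 12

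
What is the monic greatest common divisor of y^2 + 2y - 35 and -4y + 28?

By polynomial division,
  y^2 + 2y - 35 = (-(1/4)y - 9/4)(-4y + 28) + (28)
  -4y + 28 = (-(1/7)y + 1)(28) + (0)
The last nonzero remainder is the constant 28, so the polynomials are coprime and gcd = 1.

1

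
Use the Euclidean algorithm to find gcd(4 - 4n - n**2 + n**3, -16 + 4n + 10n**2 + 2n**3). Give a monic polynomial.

Apply the Euclidean algorithm:
  n**3 - n**2 - 4n + 4 = (1/2)(2n**3 + 10n**2 + 4n - 16) + (-6n**2 - 6n + 12)
  2n**3 + 10n**2 + 4n - 16 = (-(1/3)n - 4/3)(-6n**2 - 6n + 12) + (0)
Last nonzero remainder: -6n**2 - 6n + 12. Dividing through by -6 gives the monic gcd n**2 + n - 2.

-2 + n + n**2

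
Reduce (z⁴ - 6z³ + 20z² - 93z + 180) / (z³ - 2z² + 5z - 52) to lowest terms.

(z³ - 2z² + 12z - 45)/(z² + 2z + 13)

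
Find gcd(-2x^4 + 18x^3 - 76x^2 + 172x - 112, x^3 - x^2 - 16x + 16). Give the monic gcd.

x^2 - 5x + 4

Apply the Euclidean algorithm:
  -2x^4 + 18x^3 - 76x^2 + 172x - 112 = (-2x + 16)(x^3 - x^2 - 16x + 16) + (-92x^2 + 460x - 368)
  x^3 - x^2 - 16x + 16 = (-(1/92)x - 1/23)(-92x^2 + 460x - 368) + (0)
Last nonzero remainder: -92x^2 + 460x - 368. Dividing through by -92 gives the monic gcd x^2 - 5x + 4.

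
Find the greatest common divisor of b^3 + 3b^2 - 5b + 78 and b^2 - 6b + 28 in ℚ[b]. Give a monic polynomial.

1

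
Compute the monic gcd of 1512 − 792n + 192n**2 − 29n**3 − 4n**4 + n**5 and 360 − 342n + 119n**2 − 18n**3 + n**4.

18 − 9n + n**2

By polynomial division,
  n**5 − 4n**4 − 29n**3 + 192n**2 − 792n + 1512 = (n + 14)(n**4 − 18n**3 + 119n**2 − 342n + 360) + (104n**3 − 1132n**2 + 3636n − 3528)
  n**4 − 18n**3 + 119n**2 − 342n + 360 = ((1/104)n − 185/2704)(104n**3 − 1132n**2 + 3636n − 3528) + ((4455/676)n**2 − (40095/676)n + 40095/338)
  104n**3 − 1132n**2 + 3636n − 3528 = ((70304/4455)n − 132496/4455)((4455/676)n**2 − (40095/676)n + 40095/338) + (0)
Last nonzero remainder: (4455/676)n**2 − (40095/676)n + 40095/338. Dividing through by 4455/676 gives the monic gcd n**2 − 9n + 18.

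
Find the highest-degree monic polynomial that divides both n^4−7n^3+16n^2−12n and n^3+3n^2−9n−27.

n−3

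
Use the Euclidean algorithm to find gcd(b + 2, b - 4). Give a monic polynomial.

1

Apply the Euclidean algorithm:
  b + 2 = (b - 4) + (6)
  b - 4 = ((1/6)b - 2/3)(6) + (0)
The last nonzero remainder is the constant 6, so the polynomials are coprime and gcd = 1.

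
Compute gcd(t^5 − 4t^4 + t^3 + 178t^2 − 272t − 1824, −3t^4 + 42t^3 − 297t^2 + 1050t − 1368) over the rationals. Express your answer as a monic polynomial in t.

t^3 − 11t^2 + 66t − 152

Repeated division with remainder:
  t^5 − 4t^4 + t^3 + 178t^2 − 272t − 1824 = (−(1/3)t − 10/3)(−3t^4 + 42t^3 − 297t^2 + 1050t − 1368) + (42t^3 − 462t^2 + 2772t − 6384)
  −3t^4 + 42t^3 − 297t^2 + 1050t − 1368 = (−(1/14)t + 3/14)(42t^3 − 462t^2 + 2772t − 6384) + (0)
Last nonzero remainder: 42t^3 − 462t^2 + 2772t − 6384. Dividing through by 42 gives the monic gcd t^3 − 11t^2 + 66t − 152.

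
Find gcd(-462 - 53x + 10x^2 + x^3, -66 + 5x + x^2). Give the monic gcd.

By polynomial division,
  x^3 + 10x^2 - 53x - 462 = (x + 5)(x^2 + 5x - 66) + (-12x - 132)
  x^2 + 5x - 66 = (-(1/12)x + 1/2)(-12x - 132) + (0)
Last nonzero remainder: -12x - 132. Dividing through by -12 gives the monic gcd x + 11.

11 + x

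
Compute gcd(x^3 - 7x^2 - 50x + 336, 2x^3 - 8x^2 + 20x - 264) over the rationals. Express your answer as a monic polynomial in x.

x - 6

Repeated division with remainder:
  x^3 - 7x^2 - 50x + 336 = (1/2)(2x^3 - 8x^2 + 20x - 264) + (-3x^2 - 60x + 468)
  2x^3 - 8x^2 + 20x - 264 = (-(2/3)x + 16)(-3x^2 - 60x + 468) + (1292x - 7752)
  -3x^2 - 60x + 468 = (-(3/1292)x - 39/646)(1292x - 7752) + (0)
Last nonzero remainder: 1292x - 7752. Dividing through by 1292 gives the monic gcd x - 6.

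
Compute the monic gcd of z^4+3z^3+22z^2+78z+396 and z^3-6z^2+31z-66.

z^2-3z+22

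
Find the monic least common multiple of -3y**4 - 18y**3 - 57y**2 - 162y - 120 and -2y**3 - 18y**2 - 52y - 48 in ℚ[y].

y**6 + 11y**5 + 55y**4 + 185y**3 + 424y**2 + 524y + 240

Euclidean algorithm in ℚ[y]:
  -3y**4 - 18y**3 - 57y**2 - 162y - 120 = ((3/2)y - 9/2)(-2y**3 - 18y**2 - 52y - 48) + (-60y**2 - 324y - 336)
  -2y**3 - 18y**2 - 52y - 48 = ((1/30)y + 3/25)(-60y**2 - 324y - 336) + (-(48/25)y - 192/25)
  -60y**2 - 324y - 336 = ((125/4)y + 175/4)(-(48/25)y - 192/25) + (0)
Last nonzero remainder: -(48/25)y - 192/25. Dividing through by -48/25 gives the monic gcd y + 4.
Then lcm(f, g) = f·g / gcd(f, g); expanding and making the result monic gives the answer.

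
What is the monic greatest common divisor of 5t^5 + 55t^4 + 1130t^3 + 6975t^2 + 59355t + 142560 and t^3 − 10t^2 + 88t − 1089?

Apply the Euclidean algorithm:
  5t^5 + 55t^4 + 1130t^3 + 6975t^2 + 59355t + 142560 = (5t^2 + 105t + 1740)(t^3 − 10t^2 + 88t − 1089) + (20580t^2 + 20580t + 2037420)
  t^3 − 10t^2 + 88t − 1089 = ((1/20580)t − 11/20580)(20580t^2 + 20580t + 2037420) + (0)
Last nonzero remainder: 20580t^2 + 20580t + 2037420. Dividing through by 20580 gives the monic gcd t^2 + t + 99.

t^2 + t + 99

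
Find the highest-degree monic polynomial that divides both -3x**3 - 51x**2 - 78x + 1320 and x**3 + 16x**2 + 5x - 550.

x**2 + 21x + 110

Euclidean algorithm in ℚ[x]:
  -3x**3 - 51x**2 - 78x + 1320 = (-3)(x**3 + 16x**2 + 5x - 550) + (-3x**2 - 63x - 330)
  x**3 + 16x**2 + 5x - 550 = (-(1/3)x + 5/3)(-3x**2 - 63x - 330) + (0)
Last nonzero remainder: -3x**2 - 63x - 330. Dividing through by -3 gives the monic gcd x**2 + 21x + 110.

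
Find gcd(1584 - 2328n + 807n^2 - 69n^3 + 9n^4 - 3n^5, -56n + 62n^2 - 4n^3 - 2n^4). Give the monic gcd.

4 - 5n + n^2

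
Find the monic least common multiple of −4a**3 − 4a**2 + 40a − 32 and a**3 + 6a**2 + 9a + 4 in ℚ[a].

Apply the Euclidean algorithm:
  −4a**3 − 4a**2 + 40a − 32 = (−4)(a**3 + 6a**2 + 9a + 4) + (20a**2 + 76a − 16)
  a**3 + 6a**2 + 9a + 4 = ((1/20)a + 11/100)(20a**2 + 76a − 16) + ((36/25)a + 144/25)
  20a**2 + 76a − 16 = ((125/9)a − 25/9)((36/25)a + 144/25) + (0)
Last nonzero remainder: (36/25)a + 144/25. Dividing through by 36/25 gives the monic gcd a + 4.
Then lcm(f, g) = f·g / gcd(f, g); expanding and making the result monic gives the answer.

a**5 + 3a**4 − 7a**3 − 11a**2 + 6a + 8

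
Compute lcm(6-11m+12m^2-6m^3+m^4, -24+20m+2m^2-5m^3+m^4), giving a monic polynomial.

Euclidean algorithm in ℚ[m]:
  m^4-6m^3+12m^2-11m+6 = (m^4-5m^3+2m^2+20m-24) + (-m^3+10m^2-31m+30)
  m^4-5m^3+2m^2+20m-24 = (-m-5)(-m^3+10m^2-31m+30) + (21m^2-105m+126)
  -m^3+10m^2-31m+30 = (-(1/21)m+5/21)(21m^2-105m+126) + (0)
Last nonzero remainder: 21m^2-105m+126. Dividing through by 21 gives the monic gcd m^2-5m+6.
Then lcm(f, g) = f·g / gcd(f, g); expanding and making the result monic gives the answer.

-24+44m-42m^2+13m^3+8m^4-6m^5+m^6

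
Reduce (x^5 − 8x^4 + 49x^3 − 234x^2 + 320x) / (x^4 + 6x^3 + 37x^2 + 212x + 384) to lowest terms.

(x^3 − 7x^2 + 10x)/(x^2 + 7x + 12)

Repeated division with remainder:
  x^5 − 8x^4 + 49x^3 − 234x^2 + 320x = (x − 14)(x^4 + 6x^3 + 37x^2 + 212x + 384) + (96x^3 + 72x^2 + 2904x + 5376)
  x^4 + 6x^3 + 37x^2 + 212x + 384 = ((1/96)x + 7/128)(96x^3 + 72x^2 + 2904x + 5376) + ((45/16)x^2 − (45/16)x + 90)
  96x^3 + 72x^2 + 2904x + 5376 = ((512/15)x + 896/15)((45/16)x^2 − (45/16)x + 90) + (0)
Last nonzero remainder: (45/16)x^2 − (45/16)x + 90. Dividing through by 45/16 gives the monic gcd x^2 − x + 32.
Cancel x^2 − x + 32 from numerator and denominator to get the reduced form.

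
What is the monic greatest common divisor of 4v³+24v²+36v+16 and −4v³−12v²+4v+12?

v+1

Repeated division with remainder:
  4v³+24v²+36v+16 = (−1)(−4v³−12v²+4v+12) + (12v²+40v+28)
  −4v³−12v²+4v+12 = (−(1/3)v+1/9)(12v²+40v+28) + ((80/9)v+80/9)
  12v²+40v+28 = ((27/20)v+63/20)((80/9)v+80/9) + (0)
Last nonzero remainder: (80/9)v+80/9. Dividing through by 80/9 gives the monic gcd v+1.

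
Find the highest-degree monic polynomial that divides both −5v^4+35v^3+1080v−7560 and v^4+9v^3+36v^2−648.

v^2+6v+36

Apply the Euclidean algorithm:
  −5v^4+35v^3+1080v−7560 = (−5)(v^4+9v^3+36v^2−648) + (80v^3+180v^2+1080v−10800)
  v^4+9v^3+36v^2−648 = ((1/80)v+27/320)(80v^3+180v^2+1080v−10800) + ((117/16)v^2+(351/8)v+1053/4)
  80v^3+180v^2+1080v−10800 = ((1280/117)v−1600/39)((117/16)v^2+(351/8)v+1053/4) + (0)
Last nonzero remainder: (117/16)v^2+(351/8)v+1053/4. Dividing through by 117/16 gives the monic gcd v^2+6v+36.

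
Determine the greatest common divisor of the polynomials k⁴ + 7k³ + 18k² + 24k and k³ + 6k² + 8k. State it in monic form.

Repeated division with remainder:
  k⁴ + 7k³ + 18k² + 24k = (k + 1)(k³ + 6k² + 8k) + (4k² + 16k)
  k³ + 6k² + 8k = ((1/4)k + 1/2)(4k² + 16k) + (0)
Last nonzero remainder: 4k² + 16k. Dividing through by 4 gives the monic gcd k² + 4k.

k² + 4k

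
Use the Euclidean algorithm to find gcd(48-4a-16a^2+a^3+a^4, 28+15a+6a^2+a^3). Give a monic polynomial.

Euclidean algorithm in ℚ[a]:
  a^4+a^3-16a^2-4a+48 = (a-5)(a^3+6a^2+15a+28) + (-a^2+43a+188)
  a^3+6a^2+15a+28 = (-a-49)(-a^2+43a+188) + (2310a+9240)
  -a^2+43a+188 = (-(1/2310)a+47/2310)(2310a+9240) + (0)
Last nonzero remainder: 2310a+9240. Dividing through by 2310 gives the monic gcd a+4.

4+a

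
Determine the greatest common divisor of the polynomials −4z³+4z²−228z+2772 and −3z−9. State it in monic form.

1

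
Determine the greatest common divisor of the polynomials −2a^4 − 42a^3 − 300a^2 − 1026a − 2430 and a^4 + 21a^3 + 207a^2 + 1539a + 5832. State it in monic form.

Apply the Euclidean algorithm:
  −2a^4 − 42a^3 − 300a^2 − 1026a − 2430 = (−2)(a^4 + 21a^3 + 207a^2 + 1539a + 5832) + (114a^2 + 2052a + 9234)
  a^4 + 21a^3 + 207a^2 + 1539a + 5832 = ((1/114)a^2 + (1/38)a + 12/19)(114a^2 + 2052a + 9234) + (0)
Last nonzero remainder: 114a^2 + 2052a + 9234. Dividing through by 114 gives the monic gcd a^2 + 18a + 81.

a^2 + 18a + 81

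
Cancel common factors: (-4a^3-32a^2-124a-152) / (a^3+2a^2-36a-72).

(-4a^2-24a-76)/(a^2-36)

By polynomial division,
  -4a^3-32a^2-124a-152 = (-4)(a^3+2a^2-36a-72) + (-24a^2-268a-440)
  a^3+2a^2-36a-72 = (-(1/24)a+55/144)(-24a^2-268a-440) + ((1729/36)a+1729/18)
  -24a^2-268a-440 = (-(864/1729)a-7920/1729)((1729/36)a+1729/18) + (0)
Last nonzero remainder: (1729/36)a+1729/18. Dividing through by 1729/36 gives the monic gcd a+2.
Cancel a+2 from numerator and denominator to get the reduced form.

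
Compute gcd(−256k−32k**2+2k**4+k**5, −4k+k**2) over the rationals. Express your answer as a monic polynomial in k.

−4k+k**2

By polynomial division,
  k**5+2k**4−32k**2−256k = (k**3+6k**2+24k+64)(k**2−4k) + (0)
The last nonzero remainder k**2−4k is already monic.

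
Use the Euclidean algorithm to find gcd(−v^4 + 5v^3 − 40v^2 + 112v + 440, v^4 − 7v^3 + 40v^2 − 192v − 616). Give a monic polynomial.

v^3 + 40v + 88

Apply the Euclidean algorithm:
  −v^4 + 5v^3 − 40v^2 + 112v + 440 = (−1)(v^4 − 7v^3 + 40v^2 − 192v − 616) + (−2v^3 − 80v − 176)
  v^4 − 7v^3 + 40v^2 − 192v − 616 = (−(1/2)v + 7/2)(−2v^3 − 80v − 176) + (0)
Last nonzero remainder: −2v^3 − 80v − 176. Dividing through by −2 gives the monic gcd v^3 + 40v + 88.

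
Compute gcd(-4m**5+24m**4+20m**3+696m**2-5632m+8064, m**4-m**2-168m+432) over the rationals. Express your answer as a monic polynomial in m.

Euclidean algorithm in ℚ[m]:
  -4m**5+24m**4+20m**3+696m**2-5632m+8064 = (-4m+24)(m**4-m**2-168m+432) + (16m**3+48m**2+128m-2304)
  m**4-m**2-168m+432 = ((1/16)m-3/16)(16m**3+48m**2+128m-2304) + (0)
Last nonzero remainder: 16m**3+48m**2+128m-2304. Dividing through by 16 gives the monic gcd m**3+3m**2+8m-144.

m**3+3m**2+8m-144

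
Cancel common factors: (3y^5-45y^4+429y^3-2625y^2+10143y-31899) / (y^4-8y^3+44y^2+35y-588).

Euclidean algorithm in ℚ[y]:
  3y^5-45y^4+429y^3-2625y^2+10143y-31899 = (3y-21)(y^4-8y^3+44y^2+35y-588) + (129y^3-1806y^2+12642y-44247)
  y^4-8y^3+44y^2+35y-588 = ((1/129)y+2/43)(129y^3-1806y^2+12642y-44247) + (30y^2-210y+1470)
  129y^3-1806y^2+12642y-44247 = ((43/10)y-301/10)(30y^2-210y+1470) + (0)
Last nonzero remainder: 30y^2-210y+1470. Dividing through by 30 gives the monic gcd y^2-7y+49.
Cancel y^2-7y+49 from numerator and denominator to get the reduced form.

(3y^3-24y^2+114y-651)/(y^2-y-12)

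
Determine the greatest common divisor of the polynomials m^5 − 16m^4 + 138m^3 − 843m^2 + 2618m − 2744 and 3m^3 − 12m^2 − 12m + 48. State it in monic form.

Euclidean algorithm in ℚ[m]:
  m^5 − 16m^4 + 138m^3 − 843m^2 + 2618m − 2744 = ((1/3)m^2 − 4m + 94/3)(3m^3 − 12m^2 − 12m + 48) + (−531m^2 + 3186m − 4248)
  3m^3 − 12m^2 − 12m + 48 = (−(1/177)m − 2/177)(−531m^2 + 3186m − 4248) + (0)
Last nonzero remainder: −531m^2 + 3186m − 4248. Dividing through by −531 gives the monic gcd m^2 − 6m + 8.

m^2 − 6m + 8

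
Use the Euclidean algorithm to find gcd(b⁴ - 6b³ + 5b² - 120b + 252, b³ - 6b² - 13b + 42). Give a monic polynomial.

b² - 9b + 14

Apply the Euclidean algorithm:
  b⁴ - 6b³ + 5b² - 120b + 252 = (b)(b³ - 6b² - 13b + 42) + (18b² - 162b + 252)
  b³ - 6b² - 13b + 42 = ((1/18)b + 1/6)(18b² - 162b + 252) + (0)
Last nonzero remainder: 18b² - 162b + 252. Dividing through by 18 gives the monic gcd b² - 9b + 14.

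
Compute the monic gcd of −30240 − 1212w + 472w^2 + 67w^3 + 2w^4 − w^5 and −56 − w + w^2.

Repeated division with remainder:
  −w^5 + 2w^4 + 67w^3 + 472w^2 − 1212w − 30240 = (−w^3 + w^2 + 12w + 540)(w^2 − w − 56) + (0)
The last nonzero remainder w^2 − w − 56 is already monic.

−56 − w + w^2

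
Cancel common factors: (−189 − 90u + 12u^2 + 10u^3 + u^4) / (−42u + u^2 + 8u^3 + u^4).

(−9 + u^2)/(−2u + u^2)

By polynomial division,
  u^4 + 10u^3 + 12u^2 − 90u − 189 = (u^4 + 8u^3 + u^2 − 42u) + (2u^3 + 11u^2 − 48u − 189)
  u^4 + 8u^3 + u^2 − 42u = ((1/2)u + 5/4)(2u^3 + 11u^2 − 48u − 189) + ((45/4)u^2 + (225/2)u + 945/4)
  2u^3 + 11u^2 − 48u − 189 = ((8/45)u − 4/5)((45/4)u^2 + (225/2)u + 945/4) + (0)
Last nonzero remainder: (45/4)u^2 + (225/2)u + 945/4. Dividing through by 45/4 gives the monic gcd u^2 + 10u + 21.
Cancel u^2 + 10u + 21 from numerator and denominator to get the reduced form.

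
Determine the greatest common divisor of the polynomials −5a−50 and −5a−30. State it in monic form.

Apply the Euclidean algorithm:
  −5a−50 = (−5a−30) + (−20)
  −5a−30 = ((1/4)a+3/2)(−20) + (0)
The last nonzero remainder is the constant −20, so the polynomials are coprime and gcd = 1.

1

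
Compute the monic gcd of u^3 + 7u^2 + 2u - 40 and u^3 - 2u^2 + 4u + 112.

u + 4

Repeated division with remainder:
  u^3 + 7u^2 + 2u - 40 = (u^3 - 2u^2 + 4u + 112) + (9u^2 - 2u - 152)
  u^3 - 2u^2 + 4u + 112 = ((1/9)u - 16/81)(9u^2 - 2u - 152) + ((1660/81)u + 6640/81)
  9u^2 - 2u - 152 = ((729/1660)u - 1539/830)((1660/81)u + 6640/81) + (0)
Last nonzero remainder: (1660/81)u + 6640/81. Dividing through by 1660/81 gives the monic gcd u + 4.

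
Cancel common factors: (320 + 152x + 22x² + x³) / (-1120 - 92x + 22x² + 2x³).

Repeated division with remainder:
  x³ + 22x² + 152x + 320 = (1/2)(2x³ + 22x² - 92x - 1120) + (11x² + 198x + 880)
  2x³ + 22x² - 92x - 1120 = ((2/11)x - 14/11)(11x² + 198x + 880) + (0)
Last nonzero remainder: 11x² + 198x + 880. Dividing through by 11 gives the monic gcd x² + 18x + 80.
Cancel x² + 18x + 80 from numerator and denominator to get the reduced form.

(4 + x)/(-14 + 2x)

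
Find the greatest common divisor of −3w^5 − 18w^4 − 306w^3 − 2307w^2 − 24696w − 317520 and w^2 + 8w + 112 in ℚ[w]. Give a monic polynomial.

w^2 + 8w + 112

By polynomial division,
  −3w^5 − 18w^4 − 306w^3 − 2307w^2 − 24696w − 317520 = (−3w^3 + 6w^2 − 18w − 2835)(w^2 + 8w + 112) + (0)
The last nonzero remainder w^2 + 8w + 112 is already monic.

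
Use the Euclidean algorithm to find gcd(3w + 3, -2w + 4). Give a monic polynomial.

Apply the Euclidean algorithm:
  3w + 3 = (-3/2)(-2w + 4) + (9)
  -2w + 4 = (-(2/9)w + 4/9)(9) + (0)
The last nonzero remainder is the constant 9, so the polynomials are coprime and gcd = 1.

1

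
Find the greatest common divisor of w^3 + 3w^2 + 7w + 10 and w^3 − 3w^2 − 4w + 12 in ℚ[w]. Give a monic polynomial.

w + 2

Apply the Euclidean algorithm:
  w^3 + 3w^2 + 7w + 10 = (w^3 − 3w^2 − 4w + 12) + (6w^2 + 11w − 2)
  w^3 − 3w^2 − 4w + 12 = ((1/6)w − 29/36)(6w^2 + 11w − 2) + ((187/36)w + 187/18)
  6w^2 + 11w − 2 = ((216/187)w − 36/187)((187/36)w + 187/18) + (0)
Last nonzero remainder: (187/36)w + 187/18. Dividing through by 187/36 gives the monic gcd w + 2.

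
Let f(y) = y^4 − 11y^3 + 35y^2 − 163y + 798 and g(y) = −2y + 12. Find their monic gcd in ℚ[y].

By polynomial division,
  y^4 − 11y^3 + 35y^2 − 163y + 798 = (−(1/2)y^3 + (5/2)y^2 − (5/2)y + 133/2)(−2y + 12) + (0)
Last nonzero remainder: −2y + 12. Dividing through by −2 gives the monic gcd y − 6.

y − 6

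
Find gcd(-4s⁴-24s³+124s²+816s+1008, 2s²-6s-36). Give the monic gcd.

Euclidean algorithm in ℚ[s]:
  -4s⁴-24s³+124s²+816s+1008 = (-2s²-18s-28)(2s²-6s-36) + (0)
Last nonzero remainder: 2s²-6s-36. Dividing through by 2 gives the monic gcd s²-3s-18.

s²-3s-18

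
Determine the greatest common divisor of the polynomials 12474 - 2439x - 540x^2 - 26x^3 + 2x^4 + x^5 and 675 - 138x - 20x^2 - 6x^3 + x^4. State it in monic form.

27 - 12x + x^2

By polynomial division,
  x^5 + 2x^4 - 26x^3 - 540x^2 - 2439x + 12474 = (x + 8)(x^4 - 6x^3 - 20x^2 - 138x + 675) + (42x^3 - 242x^2 - 2010x + 7074)
  x^4 - 6x^3 - 20x^2 - 138x + 675 = ((1/42)x - 5/882)(42x^3 - 242x^2 - 2010x + 7074) + ((11680/441)x^2 - (46720/147)x + 35040/49)
  42x^3 - 242x^2 - 2010x + 7074 = ((9261/5840)x + 57771/5840)((11680/441)x^2 - (46720/147)x + 35040/49) + (0)
Last nonzero remainder: (11680/441)x^2 - (46720/147)x + 35040/49. Dividing through by 11680/441 gives the monic gcd x^2 - 12x + 27.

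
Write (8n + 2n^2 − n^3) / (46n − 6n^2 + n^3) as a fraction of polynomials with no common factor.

By polynomial division,
  −n^3 + 2n^2 + 8n = (−1)(n^3 − 6n^2 + 46n) + (−4n^2 + 54n)
  n^3 − 6n^2 + 46n = (−(1/4)n − 15/8)(−4n^2 + 54n) + ((589/4)n)
  −4n^2 + 54n = (−(16/589)n + 216/589)((589/4)n) + (0)
Last nonzero remainder: (589/4)n. Dividing through by 589/4 gives the monic gcd n.
Cancel n from numerator and denominator to get the reduced form.

(8 + 2n − n^2)/(46 − 6n + n^2)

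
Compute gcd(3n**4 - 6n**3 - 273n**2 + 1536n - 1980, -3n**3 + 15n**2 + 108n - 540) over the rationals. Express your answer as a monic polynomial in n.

n**2 - 11n + 30

Euclidean algorithm in ℚ[n]:
  3n**4 - 6n**3 - 273n**2 + 1536n - 1980 = (-n - 3)(-3n**3 + 15n**2 + 108n - 540) + (-120n**2 + 1320n - 3600)
  -3n**3 + 15n**2 + 108n - 540 = ((1/40)n + 3/20)(-120n**2 + 1320n - 3600) + (0)
Last nonzero remainder: -120n**2 + 1320n - 3600. Dividing through by -120 gives the monic gcd n**2 - 11n + 30.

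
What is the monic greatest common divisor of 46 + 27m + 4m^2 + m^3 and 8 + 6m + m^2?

2 + m

Euclidean algorithm in ℚ[m]:
  m^3 + 4m^2 + 27m + 46 = (m - 2)(m^2 + 6m + 8) + (31m + 62)
  m^2 + 6m + 8 = ((1/31)m + 4/31)(31m + 62) + (0)
Last nonzero remainder: 31m + 62. Dividing through by 31 gives the monic gcd m + 2.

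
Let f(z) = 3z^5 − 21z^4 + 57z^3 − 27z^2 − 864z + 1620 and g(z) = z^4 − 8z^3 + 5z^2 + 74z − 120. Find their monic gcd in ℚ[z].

By polynomial division,
  3z^5 − 21z^4 + 57z^3 − 27z^2 − 864z + 1620 = (3z + 3)(z^4 − 8z^3 + 5z^2 + 74z − 120) + (66z^3 − 264z^2 − 726z + 1980)
  z^4 − 8z^3 + 5z^2 + 74z − 120 = ((1/66)z − 2/33)(66z^3 − 264z^2 − 726z + 1980) + (0)
Last nonzero remainder: 66z^3 − 264z^2 − 726z + 1980. Dividing through by 66 gives the monic gcd z^3 − 4z^2 − 11z + 30.

z^3 − 4z^2 − 11z + 30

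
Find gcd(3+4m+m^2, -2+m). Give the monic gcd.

1

Euclidean algorithm in ℚ[m]:
  m^2+4m+3 = (m+6)(m-2) + (15)
  m-2 = ((1/15)m-2/15)(15) + (0)
The last nonzero remainder is the constant 15, so the polynomials are coprime and gcd = 1.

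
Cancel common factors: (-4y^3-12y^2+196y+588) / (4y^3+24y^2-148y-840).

Repeated division with remainder:
  -4y^3-12y^2+196y+588 = (-1)(4y^3+24y^2-148y-840) + (12y^2+48y-252)
  4y^3+24y^2-148y-840 = ((1/3)y+2/3)(12y^2+48y-252) + (-96y-672)
  12y^2+48y-252 = (-(1/8)y+3/8)(-96y-672) + (0)
Last nonzero remainder: -96y-672. Dividing through by -96 gives the monic gcd y+7.
Cancel y+7 from numerator and denominator to get the reduced form.

(-y^2+4y+21)/(y^2-y-30)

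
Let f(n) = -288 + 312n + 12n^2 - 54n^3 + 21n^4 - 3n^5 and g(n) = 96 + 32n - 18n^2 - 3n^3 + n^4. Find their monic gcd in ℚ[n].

By polynomial division,
  -3n^5 + 21n^4 - 54n^3 + 12n^2 + 312n - 288 = (-3n + 12)(n^4 - 3n^3 - 18n^2 + 32n + 96) + (-72n^3 + 324n^2 + 216n - 1440)
  n^4 - 3n^3 - 18n^2 + 32n + 96 = (-(1/72)n - 1/48)(-72n^3 + 324n^2 + 216n - 1440) + (-(33/4)n^2 + (33/2)n + 66)
  -72n^3 + 324n^2 + 216n - 1440 = ((96/11)n - 240/11)(-(33/4)n^2 + (33/2)n + 66) + (0)
Last nonzero remainder: -(33/4)n^2 + (33/2)n + 66. Dividing through by -33/4 gives the monic gcd n^2 - 2n - 8.

-8 - 2n + n^2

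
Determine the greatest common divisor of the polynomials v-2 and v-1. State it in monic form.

1

Euclidean algorithm in ℚ[v]:
  v-2 = (v-1) + (-1)
  v-1 = (-v+1)(-1) + (0)
The last nonzero remainder is the constant -1, so the polynomials are coprime and gcd = 1.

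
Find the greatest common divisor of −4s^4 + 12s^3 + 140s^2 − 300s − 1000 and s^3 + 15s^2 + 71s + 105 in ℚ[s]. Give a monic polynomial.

s + 5

Euclidean algorithm in ℚ[s]:
  −4s^4 + 12s^3 + 140s^2 − 300s − 1000 = (−4s + 72)(s^3 + 15s^2 + 71s + 105) + (−656s^2 − 4992s − 8560)
  s^3 + 15s^2 + 71s + 105 = (−(1/656)s − 303/26896)(−656s^2 − 4992s − 8560) + ((2880/1681)s + 14400/1681)
  −656s^2 − 4992s − 8560 = (−(68921/180)s − 179867/180)((2880/1681)s + 14400/1681) + (0)
Last nonzero remainder: (2880/1681)s + 14400/1681. Dividing through by 2880/1681 gives the monic gcd s + 5.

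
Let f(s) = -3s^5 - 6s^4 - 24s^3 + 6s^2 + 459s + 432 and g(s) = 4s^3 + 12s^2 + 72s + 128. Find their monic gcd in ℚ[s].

s^2 + s + 16

Repeated division with remainder:
  -3s^5 - 6s^4 - 24s^3 + 6s^2 + 459s + 432 = (-(3/4)s^2 + (3/4)s + 21/4)(4s^3 + 12s^2 + 72s + 128) + (-15s^2 - 15s - 240)
  4s^3 + 12s^2 + 72s + 128 = (-(4/15)s - 8/15)(-15s^2 - 15s - 240) + (0)
Last nonzero remainder: -15s^2 - 15s - 240. Dividing through by -15 gives the monic gcd s^2 + s + 16.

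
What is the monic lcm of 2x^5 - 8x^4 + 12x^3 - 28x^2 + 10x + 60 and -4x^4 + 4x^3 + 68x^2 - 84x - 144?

Euclidean algorithm in ℚ[x]:
  2x^5 - 8x^4 + 12x^3 - 28x^2 + 10x + 60 = (-(1/2)x + 3/2)(-4x^4 + 4x^3 + 68x^2 - 84x - 144) + (40x^3 - 172x^2 + 64x + 276)
  -4x^4 + 4x^3 + 68x^2 - 84x - 144 = (-(1/10)x - 33/100)(40x^3 - 172x^2 + 64x + 276) + ((441/25)x^2 - (882/25)x - 1323/25)
  40x^3 - 172x^2 + 64x + 276 = ((1000/441)x - 2300/441)((441/25)x^2 - (882/25)x - 1323/25) + (0)
Last nonzero remainder: (441/25)x^2 - (882/25)x - 1323/25. Dividing through by 441/25 gives the monic gcd x^2 - 2x - 3.
Then lcm(f, g) = f·g / gcd(f, g); expanding and making the result monic gives the answer.

x^7 - 3x^6 - 10x^5 + 40x^4 - 81x^3 + 203x^2 - 30x - 360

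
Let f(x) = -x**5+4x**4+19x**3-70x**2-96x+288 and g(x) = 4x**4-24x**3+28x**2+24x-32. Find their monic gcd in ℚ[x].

Apply the Euclidean algorithm:
  -x**5+4x**4+19x**3-70x**2-96x+288 = (-(1/4)x-1/2)(4x**4-24x**3+28x**2+24x-32) + (14x**3-50x**2-92x+272)
  4x**4-24x**3+28x**2+24x-32 = ((2/7)x-34/49)(14x**3-50x**2-92x+272) + ((960/49)x**2-(5760/49)x+7680/49)
  14x**3-50x**2-92x+272 = ((343/480)x+833/480)((960/49)x**2-(5760/49)x+7680/49) + (0)
Last nonzero remainder: (960/49)x**2-(5760/49)x+7680/49. Dividing through by 960/49 gives the monic gcd x**2-6x+8.

x**2-6x+8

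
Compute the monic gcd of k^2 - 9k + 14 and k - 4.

1

Repeated division with remainder:
  k^2 - 9k + 14 = (k - 5)(k - 4) + (-6)
  k - 4 = (-(1/6)k + 2/3)(-6) + (0)
The last nonzero remainder is the constant -6, so the polynomials are coprime and gcd = 1.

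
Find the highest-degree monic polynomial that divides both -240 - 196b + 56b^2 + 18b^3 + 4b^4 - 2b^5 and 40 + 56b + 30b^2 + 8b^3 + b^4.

Apply the Euclidean algorithm:
  -2b^5 + 4b^4 + 18b^3 + 56b^2 - 196b - 240 = (-2b + 20)(b^4 + 8b^3 + 30b^2 + 56b + 40) + (-82b^3 - 432b^2 - 1236b - 1040)
  b^4 + 8b^3 + 30b^2 + 56b + 40 = (-(1/82)b - 56/1681)(-82b^3 - 432b^2 - 1236b - 1040) + ((900/1681)b^2 + (3600/1681)b + 9000/1681)
  -82b^3 - 432b^2 - 1236b - 1040 = (-(68921/450)b - 43706/225)((900/1681)b^2 + (3600/1681)b + 9000/1681) + (0)
Last nonzero remainder: (900/1681)b^2 + (3600/1681)b + 9000/1681. Dividing through by 900/1681 gives the monic gcd b^2 + 4b + 10.

10 + 4b + b^2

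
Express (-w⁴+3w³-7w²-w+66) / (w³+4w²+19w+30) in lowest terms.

Repeated division with remainder:
  -w⁴+3w³-7w²-w+66 = (-w+7)(w³+4w²+19w+30) + (-16w²-104w-144)
  w³+4w²+19w+30 = (-(1/16)w+5/32)(-16w²-104w-144) + ((105/4)w+105/2)
  -16w²-104w-144 = (-(64/105)w-96/35)((105/4)w+105/2) + (0)
Last nonzero remainder: (105/4)w+105/2. Dividing through by 105/4 gives the monic gcd w+2.
Cancel w+2 from numerator and denominator to get the reduced form.

(-w³+5w²-17w+33)/(w²+2w+15)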